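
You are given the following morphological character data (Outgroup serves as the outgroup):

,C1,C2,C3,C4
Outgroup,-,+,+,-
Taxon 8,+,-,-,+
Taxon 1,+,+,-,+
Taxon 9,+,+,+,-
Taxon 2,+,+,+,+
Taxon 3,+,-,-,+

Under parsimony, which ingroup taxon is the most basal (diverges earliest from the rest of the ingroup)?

Character polarity is set by the outgroup: the derived state is whichever differs from the outgroup's state, so for C2, C3 the derived state is '-', and for the remaining characters it is '+'.
All ingroup taxa share the derived state '+' for C1; it defines the ingroup but does not resolve relationships within it.
C2: derived state '-' in Taxon 3 and Taxon 8 only — synapomorphy for {Taxon 3, Taxon 8}.
C3: derived state '-' in Taxon 1, Taxon 3, and Taxon 8 only — synapomorphy for {Taxon 1, Taxon 3, Taxon 8}.
Only Taxon 1, Taxon 2, Taxon 3, and Taxon 8 show the derived state '+' for C4, supporting them as a clade.
Most parsimonious ingroup topology: ((((Taxon 8,Taxon 3),Taxon 1),Taxon 2),Taxon 9).
Taxon 9 is sister to the clade containing all other ingroup taxa, so it is the earliest-diverging (most basal) ingroup lineage.

Taxon 9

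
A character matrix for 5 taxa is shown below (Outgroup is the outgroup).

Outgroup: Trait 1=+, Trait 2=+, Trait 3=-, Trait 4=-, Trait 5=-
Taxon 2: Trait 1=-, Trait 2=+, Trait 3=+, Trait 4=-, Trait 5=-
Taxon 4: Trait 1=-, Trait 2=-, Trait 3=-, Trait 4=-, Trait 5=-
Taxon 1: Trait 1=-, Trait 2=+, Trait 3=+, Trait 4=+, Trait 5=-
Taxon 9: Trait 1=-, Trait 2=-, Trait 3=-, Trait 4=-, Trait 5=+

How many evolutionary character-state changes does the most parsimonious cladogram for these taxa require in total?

5

Character polarity is set by the outgroup: the derived state is whichever differs from the outgroup's state, so for Trait 1, Trait 2 the derived state is '-', and for the remaining characters it is '+'.
Trait 1 (derived state '-') is shared by all ingroup taxa — unites the whole ingroup.
Trait 2 (derived state '-') is shared by Taxon 4 and Taxon 9 — a synapomorphy uniting that clade.
Trait 3: derived state '+' in Taxon 1 and Taxon 2 only — synapomorphy for {Taxon 1, Taxon 2}.
Trait 4 (derived state '+') is unique to Taxon 1 (autapomorphy; uninformative for grouping).
Trait 5 (derived state '+') is unique to Taxon 9 (autapomorphy; uninformative for grouping).
Most parsimonious ingroup topology: ((Taxon 2,Taxon 1),(Taxon 4,Taxon 9)).
Changes per character on this tree: Trait 1: 1; Trait 2: 1; Trait 3: 1; Trait 4: 1; Trait 5: 1.
Total = 5.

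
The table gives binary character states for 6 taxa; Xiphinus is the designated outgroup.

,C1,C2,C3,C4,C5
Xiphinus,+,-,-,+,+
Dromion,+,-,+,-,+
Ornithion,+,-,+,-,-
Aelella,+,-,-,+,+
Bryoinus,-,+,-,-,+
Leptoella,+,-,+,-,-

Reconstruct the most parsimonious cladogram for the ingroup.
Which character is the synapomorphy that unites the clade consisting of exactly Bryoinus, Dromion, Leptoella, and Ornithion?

C4

Character polarity is set by the outgroup: the derived state is whichever differs from the outgroup's state, so for C1, C4, C5 the derived state is '-', and for the remaining characters it is '+'.
C1 (derived state '-') is unique to Bryoinus (autapomorphy; uninformative for grouping).
C2 (derived state '+') is unique to Bryoinus (autapomorphy; uninformative for grouping).
C3: derived state '+' in Dromion, Leptoella, and Ornithion only — synapomorphy for {Dromion, Leptoella, Ornithion}.
C4 (derived state '-') is shared by Bryoinus, Dromion, Leptoella, and Ornithion — a synapomorphy uniting that clade.
C5 (derived state '-') is shared by Leptoella and Ornithion — a synapomorphy uniting that clade.
Most parsimonious ingroup topology: (((Dromion,(Ornithion,Leptoella)),Bryoinus),Aelella).
The clade {Bryoinus, Dromion, Leptoella, Ornithion} is supported by C4: its derived state '-' occurs in exactly those taxa and in no other taxon (including the outgroup).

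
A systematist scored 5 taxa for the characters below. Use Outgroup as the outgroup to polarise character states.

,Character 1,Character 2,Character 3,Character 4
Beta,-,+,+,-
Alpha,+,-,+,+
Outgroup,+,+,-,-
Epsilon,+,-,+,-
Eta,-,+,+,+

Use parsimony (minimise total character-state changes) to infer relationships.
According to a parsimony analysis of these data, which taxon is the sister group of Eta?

Character polarity is set by the outgroup: the derived state is whichever differs from the outgroup's state, so for Character 1, Character 2 the derived state is '-', and for the remaining characters it is '+'.
Character 1 (derived state '-') is shared by Beta and Eta — a synapomorphy uniting that clade.
Character 2: derived state '-' in Alpha and Epsilon only — synapomorphy for {Alpha, Epsilon}.
All ingroup taxa share the derived state '+' for Character 3; it defines the ingroup but does not resolve relationships within it.
Character 4 (state '+') occurs in Alpha and Eta but conflicts with the nesting implied by the other characters — most parsimoniously interpreted as homoplasy.
Most parsimonious ingroup topology: ((Epsilon,Alpha),(Eta,Beta)).
Eta and Beta form a cherry on this tree, so they are sister taxa.

Beta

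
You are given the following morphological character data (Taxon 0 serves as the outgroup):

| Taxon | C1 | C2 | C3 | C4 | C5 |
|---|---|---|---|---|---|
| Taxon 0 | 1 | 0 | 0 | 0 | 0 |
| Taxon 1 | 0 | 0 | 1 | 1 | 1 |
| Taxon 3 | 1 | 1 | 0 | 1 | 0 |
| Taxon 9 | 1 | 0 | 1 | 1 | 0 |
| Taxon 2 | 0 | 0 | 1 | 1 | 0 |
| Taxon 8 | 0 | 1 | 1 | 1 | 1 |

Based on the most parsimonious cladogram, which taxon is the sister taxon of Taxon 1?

Character polarity is set by the outgroup: the derived state is whichever differs from the outgroup's state, so for C1 the derived state is '0', and for the remaining characters it is '1'.
C1: derived state '0' in Taxon 1, Taxon 2, and Taxon 8 only — synapomorphy for {Taxon 1, Taxon 2, Taxon 8}.
C2 (state '1') occurs in Taxon 3 and Taxon 8 but conflicts with the nesting implied by the other characters — most parsimoniously interpreted as homoplasy.
Only Taxon 1, Taxon 2, Taxon 8, and Taxon 9 show the derived state '1' for C3, supporting them as a clade.
C4 (derived state '1') is shared by all ingroup taxa — unites the whole ingroup.
C5: derived state '1' in Taxon 1 and Taxon 8 only — synapomorphy for {Taxon 1, Taxon 8}.
Most parsimonious ingroup topology: ((((Taxon 1,Taxon 8),Taxon 2),Taxon 9),Taxon 3).
Taxon 1 and Taxon 8 form a cherry on this tree, so they are sister taxa.

Taxon 8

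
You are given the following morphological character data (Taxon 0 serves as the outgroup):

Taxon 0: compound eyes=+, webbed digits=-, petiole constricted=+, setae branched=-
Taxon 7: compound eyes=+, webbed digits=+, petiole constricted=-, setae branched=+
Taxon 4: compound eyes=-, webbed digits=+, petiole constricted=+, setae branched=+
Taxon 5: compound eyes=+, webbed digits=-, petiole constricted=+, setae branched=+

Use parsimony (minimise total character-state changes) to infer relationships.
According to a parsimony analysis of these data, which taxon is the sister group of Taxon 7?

Character polarity is set by the outgroup: the derived state is whichever differs from the outgroup's state, so for compound eyes, petiole constricted the derived state is '-', and for the remaining characters it is '+'.
compound eyes (derived state '-') is unique to Taxon 4 (autapomorphy; uninformative for grouping).
webbed digits: derived state '+' in Taxon 4 and Taxon 7 only — synapomorphy for {Taxon 4, Taxon 7}.
petiole constricted (derived state '-') is unique to Taxon 7 (autapomorphy; uninformative for grouping).
All ingroup taxa share the derived state '+' for setae branched; it defines the ingroup but does not resolve relationships within it.
Most parsimonious ingroup topology: ((Taxon 7,Taxon 4),Taxon 5).
Taxon 7 and Taxon 4 form a cherry on this tree, so they are sister taxa.

Taxon 4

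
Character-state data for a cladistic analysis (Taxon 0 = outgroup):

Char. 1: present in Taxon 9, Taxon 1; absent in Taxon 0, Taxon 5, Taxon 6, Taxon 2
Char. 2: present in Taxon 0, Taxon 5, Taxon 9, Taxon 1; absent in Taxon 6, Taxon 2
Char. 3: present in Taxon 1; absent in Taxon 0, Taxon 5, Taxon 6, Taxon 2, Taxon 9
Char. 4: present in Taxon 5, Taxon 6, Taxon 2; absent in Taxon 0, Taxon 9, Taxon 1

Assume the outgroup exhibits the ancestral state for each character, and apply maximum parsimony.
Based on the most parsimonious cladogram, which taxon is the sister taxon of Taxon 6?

Character polarity is set by the outgroup: the derived state is whichever differs from the outgroup's state, so for Char. 2 the derived state is 'absent', and for the remaining characters it is 'present'.
Char. 1: derived state 'present' in Taxon 1 and Taxon 9 only — synapomorphy for {Taxon 1, Taxon 9}.
Char. 2: derived state 'absent' in Taxon 2 and Taxon 6 only — synapomorphy for {Taxon 2, Taxon 6}.
Char. 3 (derived state 'present') is unique to Taxon 1 (autapomorphy; uninformative for grouping).
Char. 4 (derived state 'present') is shared by Taxon 2, Taxon 5, and Taxon 6 — a synapomorphy uniting that clade.
Most parsimonious ingroup topology: ((Taxon 5,(Taxon 6,Taxon 2)),(Taxon 9,Taxon 1)).
Taxon 6 and Taxon 2 form a cherry on this tree, so they are sister taxa.

Taxon 2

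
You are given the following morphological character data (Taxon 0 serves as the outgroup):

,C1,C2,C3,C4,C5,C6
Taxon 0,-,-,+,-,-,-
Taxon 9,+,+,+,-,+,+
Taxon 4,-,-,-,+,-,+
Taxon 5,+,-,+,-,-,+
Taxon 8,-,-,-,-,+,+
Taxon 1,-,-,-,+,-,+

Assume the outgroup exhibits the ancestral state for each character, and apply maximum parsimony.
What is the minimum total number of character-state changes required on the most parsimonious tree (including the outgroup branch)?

Character polarity is set by the outgroup: the derived state is whichever differs from the outgroup's state, so for C3 the derived state is '-', and for the remaining characters it is '+'.
Only Taxon 5 and Taxon 9 show the derived state '+' for C1, supporting them as a clade.
C2: derived state '+' in Taxon 9 only — an autapomorphy, so it tells us nothing about relationships among taxa.
C3: derived state '-' in Taxon 1, Taxon 4, and Taxon 8 only — synapomorphy for {Taxon 1, Taxon 4, Taxon 8}.
C4 (derived state '+') is shared by Taxon 1 and Taxon 4 — a synapomorphy uniting that clade.
C5 groups Taxon 8 and Taxon 9, which is incompatible with the clades supported by the remaining characters; treating it as convergent (homoplasy) costs fewer steps than any alternative tree.
All ingroup taxa share the derived state '+' for C6; it defines the ingroup but does not resolve relationships within it.
Most parsimonious ingroup topology: ((Taxon 9,Taxon 5),((Taxon 4,Taxon 1),Taxon 8)).
Changes per character on this tree: C1: 1; C2: 1; C3: 1; C4: 1; C5: 2; C6: 1.
Total = 7.

7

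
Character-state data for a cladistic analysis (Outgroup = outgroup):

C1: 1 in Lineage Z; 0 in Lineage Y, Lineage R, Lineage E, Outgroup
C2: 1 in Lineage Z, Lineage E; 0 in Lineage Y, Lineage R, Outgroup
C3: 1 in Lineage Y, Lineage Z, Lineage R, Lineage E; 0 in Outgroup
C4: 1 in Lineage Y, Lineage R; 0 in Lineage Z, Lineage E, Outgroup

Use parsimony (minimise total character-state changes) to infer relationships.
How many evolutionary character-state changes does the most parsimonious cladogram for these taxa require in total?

The outgroup has state '0' for every character, so '1' is the derived state throughout.
C1 (derived state '1') is unique to Lineage Z (autapomorphy; uninformative for grouping).
C2 (derived state '1') is shared by Lineage E and Lineage Z — a synapomorphy uniting that clade.
C3 (derived state '1') is shared by all ingroup taxa — unites the whole ingroup.
C4 (derived state '1') is shared by Lineage R and Lineage Y — a synapomorphy uniting that clade.
Most parsimonious ingroup topology: ((Lineage E,Lineage Z),(Lineage Y,Lineage R)).
Changes per character on this tree: C1: 1; C2: 1; C3: 1; C4: 1.
Total = 4.

4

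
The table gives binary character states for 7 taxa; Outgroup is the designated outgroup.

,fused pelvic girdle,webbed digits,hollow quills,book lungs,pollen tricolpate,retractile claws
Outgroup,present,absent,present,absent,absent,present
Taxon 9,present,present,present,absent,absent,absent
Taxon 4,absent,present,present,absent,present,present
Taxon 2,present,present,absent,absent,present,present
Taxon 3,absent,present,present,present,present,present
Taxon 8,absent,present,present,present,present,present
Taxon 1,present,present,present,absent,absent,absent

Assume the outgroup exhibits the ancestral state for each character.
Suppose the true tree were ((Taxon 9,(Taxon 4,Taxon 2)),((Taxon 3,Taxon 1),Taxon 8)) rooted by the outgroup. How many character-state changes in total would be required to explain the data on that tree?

Map each character onto ((Taxon 9,(Taxon 4,Taxon 2)),((Taxon 3,Taxon 1),Taxon 8)) (rooted by Outgroup) and count the minimum state changes it requires (Fitch parsimony):
fused pelvic girdle: 3; webbed digits: 1; hollow quills: 1; book lungs: 2; pollen tricolpate: 3; retractile claws: 2.
Total tree length = 12.

12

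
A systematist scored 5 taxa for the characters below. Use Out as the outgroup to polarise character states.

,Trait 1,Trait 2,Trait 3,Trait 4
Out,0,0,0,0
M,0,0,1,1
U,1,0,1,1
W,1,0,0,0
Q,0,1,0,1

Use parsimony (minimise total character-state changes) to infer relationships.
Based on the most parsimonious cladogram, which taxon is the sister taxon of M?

U

The outgroup has state '0' for every character, so '1' is the derived state throughout.
Trait 1 (state '1') occurs in U and W but conflicts with the nesting implied by the other characters — most parsimoniously interpreted as homoplasy.
Trait 2: derived state '1' in Q only — an autapomorphy, so it tells us nothing about relationships among taxa.
Only M and U show the derived state '1' for Trait 3, supporting them as a clade.
Only M, Q, and U show the derived state '1' for Trait 4, supporting them as a clade.
Most parsimonious ingroup topology: (((M,U),Q),W).
M and U form a cherry on this tree, so they are sister taxa.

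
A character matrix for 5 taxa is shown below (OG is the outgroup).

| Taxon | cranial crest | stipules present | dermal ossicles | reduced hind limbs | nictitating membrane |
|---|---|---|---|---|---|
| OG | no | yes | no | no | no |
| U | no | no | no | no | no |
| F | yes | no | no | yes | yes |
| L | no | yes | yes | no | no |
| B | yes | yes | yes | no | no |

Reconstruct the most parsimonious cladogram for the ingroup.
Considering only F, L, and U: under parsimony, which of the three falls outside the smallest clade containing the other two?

Character polarity is set by the outgroup: the derived state is whichever differs from the outgroup's state, so for stipules present the derived state is 'no', and for the remaining characters it is 'yes'.
cranial crest (state 'yes') occurs in B and F but conflicts with the nesting implied by the other characters — most parsimoniously interpreted as homoplasy.
Only F and U show the derived state 'no' for stipules present, supporting them as a clade.
Only B and L show the derived state 'yes' for dermal ossicles, supporting them as a clade.
reduced hind limbs: derived state 'yes' in F only — an autapomorphy, so it tells us nothing about relationships among taxa.
nictitating membrane (derived state 'yes') is unique to F (autapomorphy; uninformative for grouping).
Most parsimonious ingroup topology: ((U,F),(L,B)).
U and F share a more recent common ancestor with each other than either does with L, so L is the least closely related of the three.

L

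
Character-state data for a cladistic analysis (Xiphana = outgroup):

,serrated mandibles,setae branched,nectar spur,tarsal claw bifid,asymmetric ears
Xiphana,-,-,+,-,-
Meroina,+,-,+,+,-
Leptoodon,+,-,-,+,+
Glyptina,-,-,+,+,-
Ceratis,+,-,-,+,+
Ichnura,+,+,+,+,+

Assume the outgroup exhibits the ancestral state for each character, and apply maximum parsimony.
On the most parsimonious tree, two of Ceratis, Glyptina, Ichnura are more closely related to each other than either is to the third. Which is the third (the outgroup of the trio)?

Glyptina

Character polarity is set by the outgroup: the derived state is whichever differs from the outgroup's state, so for nectar spur the derived state is '-', and for the remaining characters it is '+'.
serrated mandibles (derived state '+') is shared by Ceratis, Ichnura, Leptoodon, and Meroina — a synapomorphy uniting that clade.
setae branched (derived state '+') is unique to Ichnura (autapomorphy; uninformative for grouping).
Only Ceratis and Leptoodon show the derived state '-' for nectar spur, supporting them as a clade.
tarsal claw bifid (derived state '+') is shared by all ingroup taxa — unites the whole ingroup.
asymmetric ears (derived state '+') is shared by Ceratis, Ichnura, and Leptoodon — a synapomorphy uniting that clade.
Most parsimonious ingroup topology: ((Meroina,((Leptoodon,Ceratis),Ichnura)),Glyptina).
Ceratis and Ichnura share a more recent common ancestor with each other than either does with Glyptina, so Glyptina is the least closely related of the three.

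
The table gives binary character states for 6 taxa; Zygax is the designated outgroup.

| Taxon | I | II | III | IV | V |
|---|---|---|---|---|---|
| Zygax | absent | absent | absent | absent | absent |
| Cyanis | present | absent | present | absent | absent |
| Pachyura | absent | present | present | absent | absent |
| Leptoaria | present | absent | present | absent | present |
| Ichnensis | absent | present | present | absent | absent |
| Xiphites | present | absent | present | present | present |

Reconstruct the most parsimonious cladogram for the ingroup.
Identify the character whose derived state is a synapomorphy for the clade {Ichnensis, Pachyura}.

II

The outgroup has state 'absent' for every character, so 'present' is the derived state throughout.
I (derived state 'present') is shared by Cyanis, Leptoaria, and Xiphites — a synapomorphy uniting that clade.
II: derived state 'present' in Ichnensis and Pachyura only — synapomorphy for {Ichnensis, Pachyura}.
All ingroup taxa share the derived state 'present' for III; it defines the ingroup but does not resolve relationships within it.
IV: derived state 'present' in Xiphites only — an autapomorphy, so it tells us nothing about relationships among taxa.
Only Leptoaria and Xiphites show the derived state 'present' for V, supporting them as a clade.
Most parsimonious ingroup topology: ((Cyanis,(Leptoaria,Xiphites)),(Pachyura,Ichnensis)).
The clade {Ichnensis, Pachyura} is supported by II: its derived state 'present' occurs in exactly those taxa and in no other taxon (including the outgroup).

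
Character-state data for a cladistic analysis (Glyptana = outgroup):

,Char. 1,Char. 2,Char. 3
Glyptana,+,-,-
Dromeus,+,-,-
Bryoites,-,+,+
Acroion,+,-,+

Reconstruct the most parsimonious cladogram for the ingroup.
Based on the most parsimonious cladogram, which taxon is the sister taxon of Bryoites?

Acroion

Character polarity is set by the outgroup: the derived state is whichever differs from the outgroup's state, so for Char. 1 the derived state is '-', and for the remaining characters it is '+'.
Char. 1 (derived state '-') is unique to Bryoites (autapomorphy; uninformative for grouping).
Char. 2 (derived state '+') is unique to Bryoites (autapomorphy; uninformative for grouping).
Char. 3: derived state '+' in Acroion and Bryoites only — synapomorphy for {Acroion, Bryoites}.
Most parsimonious ingroup topology: (Dromeus,(Bryoites,Acroion)).
Bryoites and Acroion form a cherry on this tree, so they are sister taxa.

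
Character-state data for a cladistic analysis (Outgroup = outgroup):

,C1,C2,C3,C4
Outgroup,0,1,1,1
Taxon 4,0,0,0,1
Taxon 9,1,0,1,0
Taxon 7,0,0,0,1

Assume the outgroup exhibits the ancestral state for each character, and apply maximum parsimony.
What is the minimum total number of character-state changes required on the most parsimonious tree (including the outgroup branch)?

4

Character polarity is set by the outgroup: the derived state is whichever differs from the outgroup's state, so for C2, C3, C4 the derived state is '0', and for the remaining characters it is '1'.
C1 (derived state '1') is unique to Taxon 9 (autapomorphy; uninformative for grouping).
All ingroup taxa share the derived state '0' for C2; it defines the ingroup but does not resolve relationships within it.
Only Taxon 4 and Taxon 7 show the derived state '0' for C3, supporting them as a clade.
C4 (derived state '0') is unique to Taxon 9 (autapomorphy; uninformative for grouping).
Most parsimonious ingroup topology: ((Taxon 4,Taxon 7),Taxon 9).
Changes per character on this tree: C1: 1; C2: 1; C3: 1; C4: 1.
Total = 4.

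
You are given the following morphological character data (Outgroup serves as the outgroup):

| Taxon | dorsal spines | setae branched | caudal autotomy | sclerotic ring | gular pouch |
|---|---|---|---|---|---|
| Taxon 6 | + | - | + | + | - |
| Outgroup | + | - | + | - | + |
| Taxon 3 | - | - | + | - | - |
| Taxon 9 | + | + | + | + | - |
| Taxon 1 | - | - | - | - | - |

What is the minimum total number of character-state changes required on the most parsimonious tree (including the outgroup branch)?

5

Character polarity is set by the outgroup: the derived state is whichever differs from the outgroup's state, so for dorsal spines, caudal autotomy, gular pouch the derived state is '-', and for the remaining characters it is '+'.
dorsal spines (derived state '-') is shared by Taxon 1 and Taxon 3 — a synapomorphy uniting that clade.
setae branched (derived state '+') is unique to Taxon 9 (autapomorphy; uninformative for grouping).
caudal autotomy (derived state '-') is unique to Taxon 1 (autapomorphy; uninformative for grouping).
sclerotic ring (derived state '+') is shared by Taxon 6 and Taxon 9 — a synapomorphy uniting that clade.
All ingroup taxa share the derived state '-' for gular pouch; it defines the ingroup but does not resolve relationships within it.
Most parsimonious ingroup topology: ((Taxon 1,Taxon 3),(Taxon 9,Taxon 6)).
Changes per character on this tree: dorsal spines: 1; setae branched: 1; caudal autotomy: 1; sclerotic ring: 1; gular pouch: 1.
Total = 5.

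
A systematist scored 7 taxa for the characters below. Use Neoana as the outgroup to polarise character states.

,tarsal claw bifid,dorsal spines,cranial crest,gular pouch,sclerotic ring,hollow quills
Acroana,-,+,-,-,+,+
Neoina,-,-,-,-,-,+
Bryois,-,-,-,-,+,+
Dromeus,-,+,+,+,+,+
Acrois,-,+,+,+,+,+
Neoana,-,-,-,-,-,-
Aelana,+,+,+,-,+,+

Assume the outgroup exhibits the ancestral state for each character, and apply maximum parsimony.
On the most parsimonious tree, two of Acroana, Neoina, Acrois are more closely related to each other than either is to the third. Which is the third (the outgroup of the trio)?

Neoina

The outgroup has state '-' for every character, so '+' is the derived state throughout.
tarsal claw bifid: derived state '+' in Aelana only — an autapomorphy, so it tells us nothing about relationships among taxa.
dorsal spines (derived state '+') is shared by Acroana, Acrois, Aelana, and Dromeus — a synapomorphy uniting that clade.
cranial crest (derived state '+') is shared by Acrois, Aelana, and Dromeus — a synapomorphy uniting that clade.
gular pouch (derived state '+') is shared by Acrois and Dromeus — a synapomorphy uniting that clade.
Only Acroana, Acrois, Aelana, Bryois, and Dromeus show the derived state '+' for sclerotic ring, supporting them as a clade.
All ingroup taxa share the derived state '+' for hollow quills; it defines the ingroup but does not resolve relationships within it.
Most parsimonious ingroup topology: (((((Acrois,Dromeus),Aelana),Acroana),Bryois),Neoina).
Acroana and Acrois share a more recent common ancestor with each other than either does with Neoina, so Neoina is the least closely related of the three.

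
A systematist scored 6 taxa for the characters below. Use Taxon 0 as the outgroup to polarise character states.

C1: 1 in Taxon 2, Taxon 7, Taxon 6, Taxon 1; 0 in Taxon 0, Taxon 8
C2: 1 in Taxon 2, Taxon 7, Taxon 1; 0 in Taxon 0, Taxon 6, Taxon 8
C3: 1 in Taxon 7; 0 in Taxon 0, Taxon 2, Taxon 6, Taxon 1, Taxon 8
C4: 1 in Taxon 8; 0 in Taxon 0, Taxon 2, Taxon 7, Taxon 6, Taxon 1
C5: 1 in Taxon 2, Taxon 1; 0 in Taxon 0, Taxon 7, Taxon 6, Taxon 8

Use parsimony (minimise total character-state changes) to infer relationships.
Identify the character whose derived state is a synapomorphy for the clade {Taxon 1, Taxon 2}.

C5

The outgroup has state '0' for every character, so '1' is the derived state throughout.
Only Taxon 1, Taxon 2, Taxon 6, and Taxon 7 show the derived state '1' for C1, supporting them as a clade.
Only Taxon 1, Taxon 2, and Taxon 7 show the derived state '1' for C2, supporting them as a clade.
C3 (derived state '1') is unique to Taxon 7 (autapomorphy; uninformative for grouping).
C4 (derived state '1') is unique to Taxon 8 (autapomorphy; uninformative for grouping).
C5: derived state '1' in Taxon 1 and Taxon 2 only — synapomorphy for {Taxon 1, Taxon 2}.
Most parsimonious ingroup topology: ((((Taxon 2,Taxon 1),Taxon 7),Taxon 6),Taxon 8).
The clade {Taxon 1, Taxon 2} is supported by C5: its derived state '1' occurs in exactly those taxa and in no other taxon (including the outgroup).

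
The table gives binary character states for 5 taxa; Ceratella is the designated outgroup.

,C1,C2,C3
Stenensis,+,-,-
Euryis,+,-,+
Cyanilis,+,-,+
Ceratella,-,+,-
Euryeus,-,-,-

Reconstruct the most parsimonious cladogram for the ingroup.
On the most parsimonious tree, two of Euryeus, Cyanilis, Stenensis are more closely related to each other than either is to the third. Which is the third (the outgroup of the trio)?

Character polarity is set by the outgroup: the derived state is whichever differs from the outgroup's state, so for C2 the derived state is '-', and for the remaining characters it is '+'.
Only Cyanilis, Euryis, and Stenensis show the derived state '+' for C1, supporting them as a clade.
C2 (derived state '-') is shared by all ingroup taxa — unites the whole ingroup.
C3: derived state '+' in Cyanilis and Euryis only — synapomorphy for {Cyanilis, Euryis}.
Most parsimonious ingroup topology: (Euryeus,((Cyanilis,Euryis),Stenensis)).
Stenensis and Cyanilis share a more recent common ancestor with each other than either does with Euryeus, so Euryeus is the least closely related of the three.

Euryeus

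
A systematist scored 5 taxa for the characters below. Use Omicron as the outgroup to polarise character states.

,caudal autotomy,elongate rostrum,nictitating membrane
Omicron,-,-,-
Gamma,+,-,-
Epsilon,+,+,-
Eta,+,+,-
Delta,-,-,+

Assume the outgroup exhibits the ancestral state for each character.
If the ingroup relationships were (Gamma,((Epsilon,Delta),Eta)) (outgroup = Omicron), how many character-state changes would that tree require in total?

5

Map each character onto (Gamma,((Epsilon,Delta),Eta)) (rooted by Omicron) and count the minimum state changes it requires (Fitch parsimony):
caudal autotomy: 2; elongate rostrum: 2; nictitating membrane: 1.
Total tree length = 5.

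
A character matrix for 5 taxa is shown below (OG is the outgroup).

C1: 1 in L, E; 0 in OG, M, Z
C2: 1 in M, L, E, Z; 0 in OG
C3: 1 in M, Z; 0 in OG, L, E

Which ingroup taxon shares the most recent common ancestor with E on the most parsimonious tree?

L

The outgroup has state '0' for every character, so '1' is the derived state throughout.
C1: derived state '1' in E and L only — synapomorphy for {E, L}.
C2 (derived state '1') is shared by all ingroup taxa — unites the whole ingroup.
Only M and Z show the derived state '1' for C3, supporting them as a clade.
Most parsimonious ingroup topology: ((M,Z),(L,E)).
E and L form a cherry on this tree, so they are sister taxa.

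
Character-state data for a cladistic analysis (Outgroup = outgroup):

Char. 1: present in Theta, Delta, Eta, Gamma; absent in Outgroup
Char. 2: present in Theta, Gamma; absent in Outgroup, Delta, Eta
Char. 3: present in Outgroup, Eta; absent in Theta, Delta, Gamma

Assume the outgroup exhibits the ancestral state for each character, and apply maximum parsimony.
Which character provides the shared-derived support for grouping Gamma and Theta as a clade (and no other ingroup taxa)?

Character polarity is set by the outgroup: the derived state is whichever differs from the outgroup's state, so for Char. 3 the derived state is 'absent', and for the remaining characters it is 'present'.
All ingroup taxa share the derived state 'present' for Char. 1; it defines the ingroup but does not resolve relationships within it.
Only Gamma and Theta show the derived state 'present' for Char. 2, supporting them as a clade.
Char. 3: derived state 'absent' in Delta, Gamma, and Theta only — synapomorphy for {Delta, Gamma, Theta}.
Most parsimonious ingroup topology: (((Theta,Gamma),Delta),Eta).
The clade {Gamma, Theta} is supported by Char. 2: its derived state 'present' occurs in exactly those taxa and in no other taxon (including the outgroup).

Char. 2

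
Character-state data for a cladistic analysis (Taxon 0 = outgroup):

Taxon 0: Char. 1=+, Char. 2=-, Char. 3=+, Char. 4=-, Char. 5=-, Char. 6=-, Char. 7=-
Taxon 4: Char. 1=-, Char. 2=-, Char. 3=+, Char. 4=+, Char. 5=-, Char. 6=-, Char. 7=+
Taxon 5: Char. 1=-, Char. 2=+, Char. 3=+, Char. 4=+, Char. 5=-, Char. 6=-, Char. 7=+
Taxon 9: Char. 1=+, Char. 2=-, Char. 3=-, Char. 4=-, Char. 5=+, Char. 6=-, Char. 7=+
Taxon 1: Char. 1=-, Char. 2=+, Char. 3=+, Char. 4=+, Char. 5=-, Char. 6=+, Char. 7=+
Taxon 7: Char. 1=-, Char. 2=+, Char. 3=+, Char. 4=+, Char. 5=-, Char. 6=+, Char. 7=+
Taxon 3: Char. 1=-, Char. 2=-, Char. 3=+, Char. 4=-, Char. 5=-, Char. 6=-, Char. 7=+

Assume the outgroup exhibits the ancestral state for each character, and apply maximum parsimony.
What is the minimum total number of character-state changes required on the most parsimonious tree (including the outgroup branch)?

7

Character polarity is set by the outgroup: the derived state is whichever differs from the outgroup's state, so for Char. 1, Char. 3 the derived state is '-', and for the remaining characters it is '+'.
Char. 1 (derived state '-') is shared by Taxon 1, Taxon 3, Taxon 4, Taxon 5, and Taxon 7 — a synapomorphy uniting that clade.
Only Taxon 1, Taxon 5, and Taxon 7 show the derived state '+' for Char. 2, supporting them as a clade.
Char. 3: derived state '-' in Taxon 9 only — an autapomorphy, so it tells us nothing about relationships among taxa.
Char. 4: derived state '+' in Taxon 1, Taxon 4, Taxon 5, and Taxon 7 only — synapomorphy for {Taxon 1, Taxon 4, Taxon 5, Taxon 7}.
Char. 5: derived state '+' in Taxon 9 only — an autapomorphy, so it tells us nothing about relationships among taxa.
Char. 6: derived state '+' in Taxon 1 and Taxon 7 only — synapomorphy for {Taxon 1, Taxon 7}.
Char. 7 (derived state '+') is shared by all ingroup taxa — unites the whole ingroup.
Most parsimonious ingroup topology: (((Taxon 4,(Taxon 5,(Taxon 1,Taxon 7))),Taxon 3),Taxon 9).
Changes per character on this tree: Char. 1: 1; Char. 2: 1; Char. 3: 1; Char. 4: 1; Char. 5: 1; Char. 6: 1; Char. 7: 1.
Total = 7.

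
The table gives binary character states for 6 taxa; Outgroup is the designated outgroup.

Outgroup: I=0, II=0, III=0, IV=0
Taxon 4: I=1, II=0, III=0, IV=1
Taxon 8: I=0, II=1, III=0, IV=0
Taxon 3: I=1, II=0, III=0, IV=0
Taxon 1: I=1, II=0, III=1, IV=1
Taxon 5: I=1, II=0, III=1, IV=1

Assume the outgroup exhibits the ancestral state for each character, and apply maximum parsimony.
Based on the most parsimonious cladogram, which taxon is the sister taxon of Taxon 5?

Taxon 1

The outgroup has state '0' for every character, so '1' is the derived state throughout.
Only Taxon 1, Taxon 3, Taxon 4, and Taxon 5 show the derived state '1' for I, supporting them as a clade.
II (derived state '1') is unique to Taxon 8 (autapomorphy; uninformative for grouping).
III (derived state '1') is shared by Taxon 1 and Taxon 5 — a synapomorphy uniting that clade.
IV: derived state '1' in Taxon 1, Taxon 4, and Taxon 5 only — synapomorphy for {Taxon 1, Taxon 4, Taxon 5}.
Most parsimonious ingroup topology: (((Taxon 4,(Taxon 1,Taxon 5)),Taxon 3),Taxon 8).
Taxon 5 and Taxon 1 form a cherry on this tree, so they are sister taxa.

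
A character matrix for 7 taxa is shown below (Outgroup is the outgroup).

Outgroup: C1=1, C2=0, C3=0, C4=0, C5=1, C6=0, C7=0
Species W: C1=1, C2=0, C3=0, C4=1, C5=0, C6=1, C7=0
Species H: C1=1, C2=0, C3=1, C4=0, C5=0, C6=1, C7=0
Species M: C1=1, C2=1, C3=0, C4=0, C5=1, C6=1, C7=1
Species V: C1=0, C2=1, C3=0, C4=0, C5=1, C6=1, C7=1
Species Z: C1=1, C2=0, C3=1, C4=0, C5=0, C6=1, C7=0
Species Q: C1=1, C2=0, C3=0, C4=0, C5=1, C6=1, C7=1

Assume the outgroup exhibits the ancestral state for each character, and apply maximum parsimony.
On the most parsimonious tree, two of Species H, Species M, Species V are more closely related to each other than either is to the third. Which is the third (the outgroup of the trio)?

Character polarity is set by the outgroup: the derived state is whichever differs from the outgroup's state, so for C1, C5 the derived state is '0', and for the remaining characters it is '1'.
C1: derived state '0' in Species V only — an autapomorphy, so it tells us nothing about relationships among taxa.
Only Species M and Species V show the derived state '1' for C2, supporting them as a clade.
C3: derived state '1' in Species H and Species Z only — synapomorphy for {Species H, Species Z}.
C4: derived state '1' in Species W only — an autapomorphy, so it tells us nothing about relationships among taxa.
C5 (derived state '0') is shared by Species H, Species W, and Species Z — a synapomorphy uniting that clade.
All ingroup taxa share the derived state '1' for C6; it defines the ingroup but does not resolve relationships within it.
Only Species M, Species Q, and Species V show the derived state '1' for C7, supporting them as a clade.
Most parsimonious ingroup topology: ((Species W,(Species H,Species Z)),((Species M,Species V),Species Q)).
Species V and Species M share a more recent common ancestor with each other than either does with Species H, so Species H is the least closely related of the three.

Species H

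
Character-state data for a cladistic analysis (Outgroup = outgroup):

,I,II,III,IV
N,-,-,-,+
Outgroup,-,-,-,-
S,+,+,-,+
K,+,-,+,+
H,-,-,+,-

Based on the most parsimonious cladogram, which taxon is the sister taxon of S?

K

The outgroup has state '-' for every character, so '+' is the derived state throughout.
I (derived state '+') is shared by K and S — a synapomorphy uniting that clade.
II (derived state '+') is unique to S (autapomorphy; uninformative for grouping).
III (state '+') occurs in H and K but conflicts with the nesting implied by the other characters — most parsimoniously interpreted as homoplasy.
Only K, N, and S show the derived state '+' for IV, supporting them as a clade.
Most parsimonious ingroup topology: (((S,K),N),H).
S and K form a cherry on this tree, so they are sister taxa.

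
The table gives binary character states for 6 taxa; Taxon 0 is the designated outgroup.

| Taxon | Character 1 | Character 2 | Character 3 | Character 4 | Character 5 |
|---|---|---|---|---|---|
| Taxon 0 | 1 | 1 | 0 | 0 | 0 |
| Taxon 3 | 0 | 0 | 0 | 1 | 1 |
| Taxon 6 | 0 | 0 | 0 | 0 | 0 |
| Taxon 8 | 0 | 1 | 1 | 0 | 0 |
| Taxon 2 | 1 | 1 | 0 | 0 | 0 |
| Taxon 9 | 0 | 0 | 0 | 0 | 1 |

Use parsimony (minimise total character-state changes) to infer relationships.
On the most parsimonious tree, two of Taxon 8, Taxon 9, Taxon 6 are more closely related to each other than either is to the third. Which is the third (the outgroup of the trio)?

Taxon 8

Character polarity is set by the outgroup: the derived state is whichever differs from the outgroup's state, so for Character 1, Character 2 the derived state is '0', and for the remaining characters it is '1'.
Character 1: derived state '0' in Taxon 3, Taxon 6, Taxon 8, and Taxon 9 only — synapomorphy for {Taxon 3, Taxon 6, Taxon 8, Taxon 9}.
Character 2 (derived state '0') is shared by Taxon 3, Taxon 6, and Taxon 9 — a synapomorphy uniting that clade.
Character 3: derived state '1' in Taxon 8 only — an autapomorphy, so it tells us nothing about relationships among taxa.
Character 4 (derived state '1') is unique to Taxon 3 (autapomorphy; uninformative for grouping).
Character 5: derived state '1' in Taxon 3 and Taxon 9 only — synapomorphy for {Taxon 3, Taxon 9}.
Most parsimonious ingroup topology: ((((Taxon 3,Taxon 9),Taxon 6),Taxon 8),Taxon 2).
Taxon 9 and Taxon 6 share a more recent common ancestor with each other than either does with Taxon 8, so Taxon 8 is the least closely related of the three.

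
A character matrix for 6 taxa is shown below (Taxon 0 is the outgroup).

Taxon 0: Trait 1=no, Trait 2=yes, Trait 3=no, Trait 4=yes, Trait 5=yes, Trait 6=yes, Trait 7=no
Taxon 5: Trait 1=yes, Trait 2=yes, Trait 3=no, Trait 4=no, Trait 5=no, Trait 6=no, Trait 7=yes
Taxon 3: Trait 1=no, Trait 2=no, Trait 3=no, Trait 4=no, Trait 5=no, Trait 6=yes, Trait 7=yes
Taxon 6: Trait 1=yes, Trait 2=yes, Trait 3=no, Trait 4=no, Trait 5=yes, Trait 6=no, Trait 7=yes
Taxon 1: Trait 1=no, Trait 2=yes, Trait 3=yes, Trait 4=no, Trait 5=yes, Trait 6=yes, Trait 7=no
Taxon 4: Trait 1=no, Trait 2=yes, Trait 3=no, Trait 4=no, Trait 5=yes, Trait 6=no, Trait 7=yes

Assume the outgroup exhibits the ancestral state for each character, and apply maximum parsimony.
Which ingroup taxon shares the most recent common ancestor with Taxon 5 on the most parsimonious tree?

Character polarity is set by the outgroup: the derived state is whichever differs from the outgroup's state, so for Trait 2, Trait 4, Trait 5, Trait 6 the derived state is 'no', and for the remaining characters it is 'yes'.
Trait 1 (derived state 'yes') is shared by Taxon 5 and Taxon 6 — a synapomorphy uniting that clade.
Trait 2 (derived state 'no') is unique to Taxon 3 (autapomorphy; uninformative for grouping).
Trait 3 (derived state 'yes') is unique to Taxon 1 (autapomorphy; uninformative for grouping).
Trait 4 (derived state 'no') is shared by all ingroup taxa — unites the whole ingroup.
Trait 5 (state 'no') occurs in Taxon 3 and Taxon 5 but conflicts with the nesting implied by the other characters — most parsimoniously interpreted as homoplasy.
Trait 6 (derived state 'no') is shared by Taxon 4, Taxon 5, and Taxon 6 — a synapomorphy uniting that clade.
Trait 7: derived state 'yes' in Taxon 3, Taxon 4, Taxon 5, and Taxon 6 only — synapomorphy for {Taxon 3, Taxon 4, Taxon 5, Taxon 6}.
Most parsimonious ingroup topology: ((((Taxon 5,Taxon 6),Taxon 4),Taxon 3),Taxon 1).
Taxon 5 and Taxon 6 form a cherry on this tree, so they are sister taxa.

Taxon 6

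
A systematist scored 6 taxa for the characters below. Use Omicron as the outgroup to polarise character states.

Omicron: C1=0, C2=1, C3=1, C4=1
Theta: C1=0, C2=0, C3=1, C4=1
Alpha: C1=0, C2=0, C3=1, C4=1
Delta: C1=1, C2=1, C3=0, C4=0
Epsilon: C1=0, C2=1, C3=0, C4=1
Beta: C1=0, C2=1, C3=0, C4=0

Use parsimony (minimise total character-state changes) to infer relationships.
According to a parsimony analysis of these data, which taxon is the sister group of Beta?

Delta

Character polarity is set by the outgroup: the derived state is whichever differs from the outgroup's state, so for C2, C3, C4 the derived state is '0', and for the remaining characters it is '1'.
C1 (derived state '1') is unique to Delta (autapomorphy; uninformative for grouping).
Only Alpha and Theta show the derived state '0' for C2, supporting them as a clade.
C3: derived state '0' in Beta, Delta, and Epsilon only — synapomorphy for {Beta, Delta, Epsilon}.
Only Beta and Delta show the derived state '0' for C4, supporting them as a clade.
Most parsimonious ingroup topology: ((Theta,Alpha),((Delta,Beta),Epsilon)).
Beta and Delta form a cherry on this tree, so they are sister taxa.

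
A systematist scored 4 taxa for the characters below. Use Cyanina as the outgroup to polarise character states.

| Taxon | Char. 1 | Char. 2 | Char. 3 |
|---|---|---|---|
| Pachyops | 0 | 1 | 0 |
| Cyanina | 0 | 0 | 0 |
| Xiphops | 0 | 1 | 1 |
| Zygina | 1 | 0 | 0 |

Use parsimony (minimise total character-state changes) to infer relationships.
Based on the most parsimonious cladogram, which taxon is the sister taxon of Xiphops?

The outgroup has state '0' for every character, so '1' is the derived state throughout.
Char. 1 (derived state '1') is unique to Zygina (autapomorphy; uninformative for grouping).
Only Pachyops and Xiphops show the derived state '1' for Char. 2, supporting them as a clade.
Char. 3 (derived state '1') is unique to Xiphops (autapomorphy; uninformative for grouping).
Most parsimonious ingroup topology: ((Xiphops,Pachyops),Zygina).
Xiphops and Pachyops form a cherry on this tree, so they are sister taxa.

Pachyops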